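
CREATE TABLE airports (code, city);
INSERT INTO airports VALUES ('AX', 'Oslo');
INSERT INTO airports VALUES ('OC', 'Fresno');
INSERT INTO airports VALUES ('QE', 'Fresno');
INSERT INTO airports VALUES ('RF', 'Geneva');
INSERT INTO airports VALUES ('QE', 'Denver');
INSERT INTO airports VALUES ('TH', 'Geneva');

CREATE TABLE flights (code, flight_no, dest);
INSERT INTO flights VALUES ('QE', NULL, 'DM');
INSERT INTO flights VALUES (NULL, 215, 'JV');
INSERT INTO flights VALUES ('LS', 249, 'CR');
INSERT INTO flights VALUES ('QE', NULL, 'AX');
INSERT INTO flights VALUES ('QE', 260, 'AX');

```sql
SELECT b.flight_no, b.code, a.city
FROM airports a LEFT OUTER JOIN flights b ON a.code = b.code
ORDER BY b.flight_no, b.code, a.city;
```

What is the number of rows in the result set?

10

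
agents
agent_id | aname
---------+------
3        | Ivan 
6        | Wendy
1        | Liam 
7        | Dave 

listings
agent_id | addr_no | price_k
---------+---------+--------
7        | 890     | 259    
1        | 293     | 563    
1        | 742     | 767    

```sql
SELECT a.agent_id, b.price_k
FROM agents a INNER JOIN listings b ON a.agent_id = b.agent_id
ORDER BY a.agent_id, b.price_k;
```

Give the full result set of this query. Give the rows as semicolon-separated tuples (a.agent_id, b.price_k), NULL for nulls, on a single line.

(1, 563); (1, 767); (7, 259)

INNER JOIN keeps only pairs where the ON condition holds.
Matching on a.agent_id = b.agent_id.
- agent_id=3: no matching b row, dropped.
- agent_id=6: no matching b row, dropped.
- agent_id=1: 2 matching b row(s), so 2 row(s) emitted.
- agent_id=7: 1 matching b row(s), so 1 row(s) emitted.
After projecting and ordering:
a.agent_id | b.price_k
1 | 563
1 | 767
7 | 259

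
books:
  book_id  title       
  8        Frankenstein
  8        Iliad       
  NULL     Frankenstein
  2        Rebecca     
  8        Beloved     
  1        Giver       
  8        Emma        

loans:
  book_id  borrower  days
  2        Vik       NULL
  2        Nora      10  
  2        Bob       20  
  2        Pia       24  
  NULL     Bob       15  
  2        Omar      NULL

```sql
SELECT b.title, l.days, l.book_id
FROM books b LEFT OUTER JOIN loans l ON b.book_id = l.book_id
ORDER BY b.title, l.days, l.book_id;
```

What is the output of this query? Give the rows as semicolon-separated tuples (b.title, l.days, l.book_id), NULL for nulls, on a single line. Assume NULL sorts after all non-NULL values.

LEFT JOIN keeps every row from `books`; unmatched rows get NULL for `loans`'s columns.
Matching on b.book_id = l.book_id. A NULL in a compared column never satisfies the condition.
- b (book_id=8) has no partner → padded with NULL.
- b (book_id=8) has no partner → padded with NULL.
- b (book_id=NULL) has no partner → padded with NULL.
- b (book_id=2) pairs with 5 row(s) of l.
- b (book_id=8) has no partner → padded with NULL.
- b (book_id=1) has no partner → padded with NULL.
- b (book_id=8) has no partner → padded with NULL.

(Beloved, NULL, NULL); (Emma, NULL, NULL); (Frankenstein, NULL, NULL); (Frankenstein, NULL, NULL); (Giver, NULL, NULL); (Iliad, NULL, NULL); (Rebecca, 10, 2); (Rebecca, 20, 2); (Rebecca, 24, 2); (Rebecca, NULL, 2); (Rebecca, NULL, 2)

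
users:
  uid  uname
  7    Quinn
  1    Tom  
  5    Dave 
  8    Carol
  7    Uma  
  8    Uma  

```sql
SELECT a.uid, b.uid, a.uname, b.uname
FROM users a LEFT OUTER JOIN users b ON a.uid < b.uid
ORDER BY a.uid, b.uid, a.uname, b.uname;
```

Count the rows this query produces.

15

LEFT JOIN keeps every row from `users a`; unmatched rows get NULL for `users b`'s columns.
Matching on a.uid < b.uid.
Matched pairs: 13; unmatched a rows kept: 2.
Total: 13 matched + 2 padded = 15 rows.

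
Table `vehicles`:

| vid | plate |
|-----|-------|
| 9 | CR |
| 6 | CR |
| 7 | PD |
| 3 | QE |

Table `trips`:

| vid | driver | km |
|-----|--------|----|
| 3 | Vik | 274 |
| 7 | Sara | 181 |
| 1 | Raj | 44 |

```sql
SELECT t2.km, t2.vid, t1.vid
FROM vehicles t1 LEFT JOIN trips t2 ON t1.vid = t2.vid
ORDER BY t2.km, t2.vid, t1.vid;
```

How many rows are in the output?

4

LEFT JOIN keeps every row from `vehicles`; unmatched rows get NULL for `trips`'s columns.
Matching on t1.vid = t2.vid.
Matched pairs: 2; unmatched t1 rows kept: 2.
Total: 2 matched + 2 padded = 4 rows.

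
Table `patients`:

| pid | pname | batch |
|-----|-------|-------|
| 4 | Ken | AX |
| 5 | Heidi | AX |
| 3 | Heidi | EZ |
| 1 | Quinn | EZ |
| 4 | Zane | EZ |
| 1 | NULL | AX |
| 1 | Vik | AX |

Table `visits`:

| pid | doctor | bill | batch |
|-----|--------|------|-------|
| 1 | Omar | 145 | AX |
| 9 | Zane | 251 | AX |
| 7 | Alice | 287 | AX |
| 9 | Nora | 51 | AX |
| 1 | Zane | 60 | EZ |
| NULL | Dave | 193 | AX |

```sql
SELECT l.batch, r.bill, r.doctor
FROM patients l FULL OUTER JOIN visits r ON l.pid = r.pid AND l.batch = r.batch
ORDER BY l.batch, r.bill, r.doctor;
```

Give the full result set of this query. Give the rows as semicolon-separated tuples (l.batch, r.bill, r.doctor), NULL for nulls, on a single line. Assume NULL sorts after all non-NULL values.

(AX, 145, Omar); (AX, 145, Omar); (AX, NULL, NULL); (AX, NULL, NULL); (EZ, 60, Zane); (EZ, NULL, NULL); (EZ, NULL, NULL); (NULL, 51, Nora); (NULL, 193, Dave); (NULL, 251, Zane); (NULL, 287, Alice)

FULL OUTER JOIN keeps every row from both sides; unmatched rows get NULL for the other side's columns.
Matching on l.pid = r.pid AND l.batch = r.batch. A NULL in a compared column never satisfies the condition.
- l (pid=4, batch=AX) has no partner → padded with NULL.
- l (pid=5, batch=AX) has no partner → padded with NULL.
- l (pid=3, batch=EZ) has no partner → padded with NULL.
- l (pid=1, batch=EZ) pairs with 1 row(s) of r.
- l (pid=4, batch=EZ) has no partner → padded with NULL.
- l (pid=1, batch=AX) pairs with 1 row(s) of r.
- l (pid=1, batch=AX) pairs with 1 row(s) of r.
- 4 r row(s) had no l match → kept, l columns NULL.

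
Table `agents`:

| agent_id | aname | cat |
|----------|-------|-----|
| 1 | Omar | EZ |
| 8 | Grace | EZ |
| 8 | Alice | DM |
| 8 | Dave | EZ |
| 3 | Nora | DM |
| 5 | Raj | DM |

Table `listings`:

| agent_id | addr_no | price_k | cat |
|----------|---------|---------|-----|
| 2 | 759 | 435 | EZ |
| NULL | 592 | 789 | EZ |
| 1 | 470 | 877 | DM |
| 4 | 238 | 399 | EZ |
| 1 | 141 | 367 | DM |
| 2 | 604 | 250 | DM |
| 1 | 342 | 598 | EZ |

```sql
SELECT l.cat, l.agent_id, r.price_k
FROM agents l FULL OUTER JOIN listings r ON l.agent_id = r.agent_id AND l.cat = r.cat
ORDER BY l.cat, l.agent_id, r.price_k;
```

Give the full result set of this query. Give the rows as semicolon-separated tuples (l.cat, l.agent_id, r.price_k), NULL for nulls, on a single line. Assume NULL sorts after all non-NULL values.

FULL OUTER JOIN keeps every row from both sides; unmatched rows get NULL for the other side's columns.
Matching on l.agent_id = r.agent_id AND l.cat = r.cat. A NULL in a compared column never satisfies the condition.
- l row (agent_id=1, cat=EZ): matches 1 r row(s) → 1 output row(s).
- l row (agent_id=8, cat=EZ): no match → kept, r columns NULL.
- l row (agent_id=8, cat=DM): no match → kept, r columns NULL.
- l row (agent_id=8, cat=EZ): no match → kept, r columns NULL.
- l row (agent_id=3, cat=DM): no match → kept, r columns NULL.
- l row (agent_id=5, cat=DM): no match → kept, r columns NULL.
- plus 6 unmatched r row(s), each kept with NULL l columns.

(DM, 3, NULL); (DM, 5, NULL); (DM, 8, NULL); (EZ, 1, 598); (EZ, 8, NULL); (EZ, 8, NULL); (NULL, NULL, 250); (NULL, NULL, 367); (NULL, NULL, 399); (NULL, NULL, 435); (NULL, NULL, 789); (NULL, NULL, 877)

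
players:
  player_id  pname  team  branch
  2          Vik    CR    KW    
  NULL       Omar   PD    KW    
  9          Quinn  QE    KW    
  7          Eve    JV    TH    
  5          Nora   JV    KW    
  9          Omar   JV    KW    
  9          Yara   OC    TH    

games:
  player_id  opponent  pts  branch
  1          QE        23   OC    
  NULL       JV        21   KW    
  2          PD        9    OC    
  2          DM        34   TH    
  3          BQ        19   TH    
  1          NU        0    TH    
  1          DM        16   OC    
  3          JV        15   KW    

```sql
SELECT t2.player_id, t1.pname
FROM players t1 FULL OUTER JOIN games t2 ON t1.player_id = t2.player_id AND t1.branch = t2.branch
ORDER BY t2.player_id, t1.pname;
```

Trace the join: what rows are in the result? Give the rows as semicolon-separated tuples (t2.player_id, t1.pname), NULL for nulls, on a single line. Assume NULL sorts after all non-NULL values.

FULL OUTER JOIN keeps every row from both sides; unmatched rows get NULL for the other side's columns.
Matching on t1.player_id = t2.player_id AND t1.branch = t2.branch. A NULL in a compared column never satisfies the condition.
Matched pairs: 0; unmatched t1 rows kept: 7; unmatched t2 rows kept: 8.

(1, NULL); (1, NULL); (1, NULL); (2, NULL); (2, NULL); (3, NULL); (3, NULL); (NULL, Eve); (NULL, Nora); (NULL, Omar); (NULL, Omar); (NULL, Quinn); (NULL, Vik); (NULL, Yara); (NULL, NULL)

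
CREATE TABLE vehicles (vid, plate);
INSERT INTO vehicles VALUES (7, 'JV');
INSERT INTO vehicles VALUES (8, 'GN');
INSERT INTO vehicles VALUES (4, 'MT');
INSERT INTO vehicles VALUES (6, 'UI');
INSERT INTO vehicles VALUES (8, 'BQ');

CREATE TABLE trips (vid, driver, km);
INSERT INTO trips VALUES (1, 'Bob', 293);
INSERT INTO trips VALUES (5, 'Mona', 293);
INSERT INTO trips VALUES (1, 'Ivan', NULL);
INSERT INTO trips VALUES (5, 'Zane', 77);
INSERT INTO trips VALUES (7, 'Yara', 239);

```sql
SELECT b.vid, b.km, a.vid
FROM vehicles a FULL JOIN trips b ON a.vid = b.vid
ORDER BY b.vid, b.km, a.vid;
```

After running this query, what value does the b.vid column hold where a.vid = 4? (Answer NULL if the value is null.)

NULL

FULL OUTER JOIN keeps every row from both sides; unmatched rows get NULL for the other side's columns.
Matching on a.vid = b.vid.
- vid=7: 1 matching b row(s), so 1 row(s) emitted.
- vid=8: no b row matches, row kept with b columns NULL.
- vid=4: no b row matches, row kept with b columns NULL.
- vid=6: no b row matches, row kept with b columns NULL.
- vid=8: no b row matches, row kept with b columns NULL.
- 4 b row(s) had no a match → kept, a columns NULL.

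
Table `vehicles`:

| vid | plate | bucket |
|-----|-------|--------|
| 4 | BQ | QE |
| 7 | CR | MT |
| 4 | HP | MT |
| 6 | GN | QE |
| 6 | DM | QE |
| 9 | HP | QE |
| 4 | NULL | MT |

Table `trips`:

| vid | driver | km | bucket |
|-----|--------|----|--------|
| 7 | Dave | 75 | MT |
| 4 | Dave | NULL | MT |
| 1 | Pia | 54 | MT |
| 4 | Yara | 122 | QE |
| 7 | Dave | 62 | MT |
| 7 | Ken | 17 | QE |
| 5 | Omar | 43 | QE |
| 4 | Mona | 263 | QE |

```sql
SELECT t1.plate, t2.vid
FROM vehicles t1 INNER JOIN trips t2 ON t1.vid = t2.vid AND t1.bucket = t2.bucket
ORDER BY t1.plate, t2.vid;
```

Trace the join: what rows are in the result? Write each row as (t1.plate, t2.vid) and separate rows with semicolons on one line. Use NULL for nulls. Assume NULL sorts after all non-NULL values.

(BQ, 4); (BQ, 4); (CR, 7); (CR, 7); (HP, 4); (NULL, 4)

INNER JOIN keeps only pairs where the ON condition holds.
Matching on t1.vid = t2.vid AND t1.bucket = t2.bucket.
- t1[0] vid=4, bucket=QE → 2 match(es) in t2 → 2 row(s).
- t1[1] vid=7, bucket=MT → 2 match(es) in t2 → 2 row(s).
- t1[2] vid=4, bucket=MT → 1 match(es) in t2 → 1 row(s).
- t1[3] vid=6, bucket=QE → no match; dropped.
- t1[4] vid=6, bucket=QE → no match; dropped.
- t1[5] vid=9, bucket=QE → no match; dropped.
- t1[6] vid=4, bucket=MT → 1 match(es) in t2 → 1 row(s).
After projecting and ordering:
t1.plate | t2.vid
BQ | 4
BQ | 4
CR | 7
CR | 7
HP | 4
NULL | 4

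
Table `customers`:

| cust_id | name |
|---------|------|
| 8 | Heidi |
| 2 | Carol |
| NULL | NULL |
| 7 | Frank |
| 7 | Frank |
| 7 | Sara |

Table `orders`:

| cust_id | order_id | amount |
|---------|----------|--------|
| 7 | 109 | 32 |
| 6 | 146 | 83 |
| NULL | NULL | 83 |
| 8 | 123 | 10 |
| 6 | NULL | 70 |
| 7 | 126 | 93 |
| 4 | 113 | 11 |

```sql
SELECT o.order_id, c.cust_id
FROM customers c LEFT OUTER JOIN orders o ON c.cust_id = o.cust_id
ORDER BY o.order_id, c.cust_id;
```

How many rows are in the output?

9

LEFT JOIN keeps every row from `customers`; unmatched rows get NULL for `orders`'s columns.
Matching on c.cust_id = o.cust_id. A NULL in a compared column never satisfies the condition.
- cust_id=8: 1 matching o row(s), so 1 row(s) emitted.
- cust_id=2: no o row matches, row kept with o columns NULL.
- cust_id=NULL: no o row matches, row kept with o columns NULL.
- cust_id=7: 2 matching o row(s), so 2 row(s) emitted.
- cust_id=7: 2 matching o row(s), so 2 row(s) emitted.
- cust_id=7: 2 matching o row(s), so 2 row(s) emitted.
Total: 7 matched + 2 padded = 9 rows.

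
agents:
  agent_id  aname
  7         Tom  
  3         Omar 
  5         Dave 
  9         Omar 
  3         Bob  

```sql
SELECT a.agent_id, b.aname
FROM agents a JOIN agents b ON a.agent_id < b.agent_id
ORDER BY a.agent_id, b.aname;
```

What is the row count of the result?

INNER JOIN keeps only pairs where the ON condition holds.
Matching on a.agent_id < b.agent_id.
- agent_id=7: 1 matching b row(s), so 1 row(s) emitted.
- agent_id=3: 3 matching b row(s), so 3 row(s) emitted.
- agent_id=5: 2 matching b row(s), so 2 row(s) emitted.
- agent_id=9: no matching b row, dropped.
- agent_id=3: 3 matching b row(s), so 3 row(s) emitted.
Total: 9 rows.

9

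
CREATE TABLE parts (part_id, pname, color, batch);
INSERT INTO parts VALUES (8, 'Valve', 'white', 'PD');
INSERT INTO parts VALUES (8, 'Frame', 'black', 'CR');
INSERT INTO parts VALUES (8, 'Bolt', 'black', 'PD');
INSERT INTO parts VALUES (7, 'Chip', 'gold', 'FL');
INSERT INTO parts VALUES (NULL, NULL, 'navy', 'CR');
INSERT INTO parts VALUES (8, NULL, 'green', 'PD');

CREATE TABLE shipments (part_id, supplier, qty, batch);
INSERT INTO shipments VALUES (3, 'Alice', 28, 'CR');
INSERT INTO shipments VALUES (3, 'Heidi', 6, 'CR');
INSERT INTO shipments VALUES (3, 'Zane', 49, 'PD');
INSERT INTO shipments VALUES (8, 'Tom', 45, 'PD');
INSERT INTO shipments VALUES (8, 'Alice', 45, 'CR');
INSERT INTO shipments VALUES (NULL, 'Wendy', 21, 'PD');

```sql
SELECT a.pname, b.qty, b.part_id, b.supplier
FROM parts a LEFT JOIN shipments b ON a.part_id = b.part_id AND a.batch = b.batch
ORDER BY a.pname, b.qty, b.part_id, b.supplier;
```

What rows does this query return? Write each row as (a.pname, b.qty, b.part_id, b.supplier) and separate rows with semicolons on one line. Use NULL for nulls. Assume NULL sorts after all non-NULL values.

(Bolt, 45, 8, Tom); (Chip, NULL, NULL, NULL); (Frame, 45, 8, Alice); (Valve, 45, 8, Tom); (NULL, 45, 8, Tom); (NULL, NULL, NULL, NULL)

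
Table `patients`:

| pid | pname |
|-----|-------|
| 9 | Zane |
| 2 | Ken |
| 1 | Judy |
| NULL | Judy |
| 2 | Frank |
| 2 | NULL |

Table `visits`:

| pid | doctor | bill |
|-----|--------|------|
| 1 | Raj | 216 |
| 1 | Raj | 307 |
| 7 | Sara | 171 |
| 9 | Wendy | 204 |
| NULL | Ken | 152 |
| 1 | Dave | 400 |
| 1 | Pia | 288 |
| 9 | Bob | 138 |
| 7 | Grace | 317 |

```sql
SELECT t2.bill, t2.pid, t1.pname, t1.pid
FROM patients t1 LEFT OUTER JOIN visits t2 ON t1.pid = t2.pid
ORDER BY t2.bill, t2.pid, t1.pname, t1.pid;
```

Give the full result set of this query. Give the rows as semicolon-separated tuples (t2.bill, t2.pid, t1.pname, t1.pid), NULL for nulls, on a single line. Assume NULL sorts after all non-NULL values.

(138, 9, Zane, 9); (204, 9, Zane, 9); (216, 1, Judy, 1); (288, 1, Judy, 1); (307, 1, Judy, 1); (400, 1, Judy, 1); (NULL, NULL, Frank, 2); (NULL, NULL, Judy, NULL); (NULL, NULL, Ken, 2); (NULL, NULL, NULL, 2)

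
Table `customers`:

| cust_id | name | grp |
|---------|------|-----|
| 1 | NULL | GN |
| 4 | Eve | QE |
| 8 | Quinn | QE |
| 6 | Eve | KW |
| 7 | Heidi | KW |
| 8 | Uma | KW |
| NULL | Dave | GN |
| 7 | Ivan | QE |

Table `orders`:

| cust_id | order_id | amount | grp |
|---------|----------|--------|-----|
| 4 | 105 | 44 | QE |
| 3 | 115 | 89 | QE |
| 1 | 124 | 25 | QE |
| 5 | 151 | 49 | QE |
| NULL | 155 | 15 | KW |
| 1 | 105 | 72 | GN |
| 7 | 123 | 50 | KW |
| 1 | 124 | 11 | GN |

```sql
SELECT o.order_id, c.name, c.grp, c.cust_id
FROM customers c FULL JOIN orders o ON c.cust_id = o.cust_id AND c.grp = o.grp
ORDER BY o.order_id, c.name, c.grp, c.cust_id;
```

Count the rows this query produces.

FULL OUTER JOIN keeps every row from both sides; unmatched rows get NULL for the other side's columns.
Matching on c.cust_id = o.cust_id AND c.grp = o.grp. A NULL in a compared column never satisfies the condition.
- cust_id=1, grp=GN: 2 matching o row(s), so 2 row(s) emitted.
- cust_id=4, grp=QE: 1 matching o row(s), so 1 row(s) emitted.
- cust_id=8, grp=QE: no o row matches, row kept with o columns NULL.
- cust_id=6, grp=KW: no o row matches, row kept with o columns NULL.
- cust_id=7, grp=KW: 1 matching o row(s), so 1 row(s) emitted.
- cust_id=8, grp=KW: no o row matches, row kept with o columns NULL.
- cust_id=NULL, grp=GN: no o row matches, row kept with o columns NULL.
- cust_id=7, grp=QE: no o row matches, row kept with o columns NULL.
- 4 row(s) from o found no c partner → padded with NULL.
Total: 4 matched + 9 padded = 13 rows.

13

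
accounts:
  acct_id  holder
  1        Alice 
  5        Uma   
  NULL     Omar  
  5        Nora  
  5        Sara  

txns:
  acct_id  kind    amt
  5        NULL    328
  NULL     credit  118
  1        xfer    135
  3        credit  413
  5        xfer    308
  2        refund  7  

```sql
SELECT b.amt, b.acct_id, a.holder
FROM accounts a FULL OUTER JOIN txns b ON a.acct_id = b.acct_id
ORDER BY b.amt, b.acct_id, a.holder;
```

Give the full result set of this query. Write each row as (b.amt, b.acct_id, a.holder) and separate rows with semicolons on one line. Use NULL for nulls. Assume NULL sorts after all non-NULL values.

(7, 2, NULL); (118, NULL, NULL); (135, 1, Alice); (308, 5, Nora); (308, 5, Sara); (308, 5, Uma); (328, 5, Nora); (328, 5, Sara); (328, 5, Uma); (413, 3, NULL); (NULL, NULL, Omar)

FULL OUTER JOIN keeps every row from both sides; unmatched rows get NULL for the other side's columns.
Matching on a.acct_id = b.acct_id. A NULL in a compared column never satisfies the condition.
- acct_id=1: 1 matching b row(s), so 1 row(s) emitted.
- acct_id=5: 2 matching b row(s), so 2 row(s) emitted.
- acct_id=NULL: no b row matches, row kept with b columns NULL.
- acct_id=5: 2 matching b row(s), so 2 row(s) emitted.
- acct_id=5: 2 matching b row(s), so 2 row(s) emitted.
- plus 3 unmatched b row(s), each kept with NULL a columns.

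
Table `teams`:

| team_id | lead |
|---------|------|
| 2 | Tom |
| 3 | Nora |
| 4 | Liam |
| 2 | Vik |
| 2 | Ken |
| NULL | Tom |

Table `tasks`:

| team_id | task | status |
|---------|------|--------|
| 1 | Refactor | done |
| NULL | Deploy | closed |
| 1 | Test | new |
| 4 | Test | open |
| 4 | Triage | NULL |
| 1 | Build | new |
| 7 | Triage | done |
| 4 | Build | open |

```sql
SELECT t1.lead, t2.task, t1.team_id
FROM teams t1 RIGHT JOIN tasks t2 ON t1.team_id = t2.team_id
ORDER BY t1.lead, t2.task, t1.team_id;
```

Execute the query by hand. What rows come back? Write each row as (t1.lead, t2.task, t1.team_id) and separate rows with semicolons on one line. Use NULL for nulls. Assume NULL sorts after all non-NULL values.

RIGHT JOIN keeps every row from `tasks`; unmatched rows get NULL for `teams`'s columns.
Matching on t1.team_id = t2.team_id. A NULL in a compared column never satisfies the condition.
- t1[0] team_id=2 → no match.
- t1[1] team_id=3 → no match.
- t1[2] team_id=4 → 3 match(es) in t2 → 3 row(s).
- t1[3] team_id=2 → no match.
- t1[4] team_id=2 → no match.
- t1[5] team_id=NULL → no match.
- plus 5 unmatched t2 row(s), each kept with NULL t1 columns.
After projecting and ordering:
t1.lead | t2.task | t1.team_id
Liam | Build | 4
Liam | Test | 4
Liam | Triage | 4
NULL | Build | NULL
NULL | Deploy | NULL
NULL | Refactor | NULL
NULL | Test | NULL
NULL | Triage | NULL

(Liam, Build, 4); (Liam, Test, 4); (Liam, Triage, 4); (NULL, Build, NULL); (NULL, Deploy, NULL); (NULL, Refactor, NULL); (NULL, Test, NULL); (NULL, Triage, NULL)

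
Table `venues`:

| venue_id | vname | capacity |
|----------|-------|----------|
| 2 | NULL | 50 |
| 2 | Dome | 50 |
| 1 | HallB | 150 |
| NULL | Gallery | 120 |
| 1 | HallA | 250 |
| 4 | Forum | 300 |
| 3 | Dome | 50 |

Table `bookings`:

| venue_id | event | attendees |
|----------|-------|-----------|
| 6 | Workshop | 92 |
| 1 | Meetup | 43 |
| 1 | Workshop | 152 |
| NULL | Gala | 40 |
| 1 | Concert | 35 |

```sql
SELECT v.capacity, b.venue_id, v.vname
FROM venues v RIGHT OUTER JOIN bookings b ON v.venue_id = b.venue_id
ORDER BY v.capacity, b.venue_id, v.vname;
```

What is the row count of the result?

8

RIGHT JOIN keeps every row from `bookings`; unmatched rows get NULL for `venues`'s columns.
Matching on v.venue_id = b.venue_id. A NULL in a compared column never satisfies the condition.
Matched pairs: 6; unmatched b rows kept: 2.
Total: 6 matched + 2 padded = 8 rows.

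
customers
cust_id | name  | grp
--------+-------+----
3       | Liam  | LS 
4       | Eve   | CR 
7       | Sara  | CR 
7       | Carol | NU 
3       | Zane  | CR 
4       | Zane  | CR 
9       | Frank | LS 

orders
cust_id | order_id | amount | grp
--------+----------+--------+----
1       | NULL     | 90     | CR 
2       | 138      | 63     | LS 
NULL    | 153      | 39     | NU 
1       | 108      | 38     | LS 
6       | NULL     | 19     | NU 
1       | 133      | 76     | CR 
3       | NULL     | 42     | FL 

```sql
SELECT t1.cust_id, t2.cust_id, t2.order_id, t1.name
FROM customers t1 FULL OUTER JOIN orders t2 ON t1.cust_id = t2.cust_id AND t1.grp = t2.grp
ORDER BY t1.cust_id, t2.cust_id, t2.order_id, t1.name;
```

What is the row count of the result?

FULL OUTER JOIN keeps every row from both sides; unmatched rows get NULL for the other side's columns.
Matching on t1.cust_id = t2.cust_id AND t1.grp = t2.grp. A NULL in a compared column never satisfies the condition.
- cust_id=3, grp=LS: no t2 row matches, row kept with t2 columns NULL.
- cust_id=4, grp=CR: no t2 row matches, row kept with t2 columns NULL.
- cust_id=7, grp=CR: no t2 row matches, row kept with t2 columns NULL.
- cust_id=7, grp=NU: no t2 row matches, row kept with t2 columns NULL.
- cust_id=3, grp=CR: no t2 row matches, row kept with t2 columns NULL.
- cust_id=4, grp=CR: no t2 row matches, row kept with t2 columns NULL.
- cust_id=9, grp=LS: no t2 row matches, row kept with t2 columns NULL.
- 7 t2 row(s) had no t1 match → kept, t1 columns NULL.
Total: 0 matched + 14 padded = 14 rows.

14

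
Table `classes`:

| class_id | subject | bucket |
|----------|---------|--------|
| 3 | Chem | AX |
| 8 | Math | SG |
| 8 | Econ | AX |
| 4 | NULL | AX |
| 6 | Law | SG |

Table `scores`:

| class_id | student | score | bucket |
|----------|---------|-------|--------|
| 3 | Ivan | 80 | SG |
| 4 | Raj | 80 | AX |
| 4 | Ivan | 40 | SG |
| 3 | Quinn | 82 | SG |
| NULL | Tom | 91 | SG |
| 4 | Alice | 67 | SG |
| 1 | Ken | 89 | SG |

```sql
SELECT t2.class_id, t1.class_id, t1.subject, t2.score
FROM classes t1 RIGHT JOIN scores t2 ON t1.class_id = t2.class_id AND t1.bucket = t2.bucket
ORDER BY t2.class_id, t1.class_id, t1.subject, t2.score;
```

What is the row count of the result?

7

RIGHT JOIN keeps every row from `scores`; unmatched rows get NULL for `classes`'s columns.
Matching on t1.class_id = t2.class_id AND t1.bucket = t2.bucket. A NULL in a compared column never satisfies the condition.
- class_id=3, bucket=AX: no matching t2 row.
- class_id=8, bucket=SG: no matching t2 row.
- class_id=8, bucket=AX: no matching t2 row.
- class_id=4, bucket=AX: 1 matching t2 row(s), so 1 row(s) emitted.
- class_id=6, bucket=SG: no matching t2 row.
- plus 6 unmatched t2 row(s), each kept with NULL t1 columns.
Total: 1 matched + 6 padded = 7 rows.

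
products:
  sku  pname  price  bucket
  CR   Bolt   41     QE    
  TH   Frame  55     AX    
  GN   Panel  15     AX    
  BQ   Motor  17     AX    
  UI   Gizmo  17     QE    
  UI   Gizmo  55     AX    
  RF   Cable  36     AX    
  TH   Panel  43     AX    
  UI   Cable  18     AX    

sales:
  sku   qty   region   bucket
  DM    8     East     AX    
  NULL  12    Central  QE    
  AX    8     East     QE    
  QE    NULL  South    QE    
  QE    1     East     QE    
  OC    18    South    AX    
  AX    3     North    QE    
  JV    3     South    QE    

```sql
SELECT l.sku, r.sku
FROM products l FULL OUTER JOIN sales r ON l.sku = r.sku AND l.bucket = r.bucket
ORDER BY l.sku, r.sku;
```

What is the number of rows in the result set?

FULL OUTER JOIN keeps every row from both sides; unmatched rows get NULL for the other side's columns.
Matching on l.sku = r.sku AND l.bucket = r.bucket. A NULL in a compared column never satisfies the condition.
Matched pairs: 0; unmatched l rows kept: 9; unmatched r rows kept: 8.
Total: 0 matched + 17 padded = 17 rows.

17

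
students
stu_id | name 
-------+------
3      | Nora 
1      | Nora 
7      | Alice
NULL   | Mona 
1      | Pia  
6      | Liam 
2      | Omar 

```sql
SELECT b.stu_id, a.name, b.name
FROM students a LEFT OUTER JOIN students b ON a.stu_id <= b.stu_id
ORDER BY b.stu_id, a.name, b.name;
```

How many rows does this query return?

LEFT JOIN keeps every row from `students a`; unmatched rows get NULL for `students b`'s columns.
Matching on a.stu_id <= b.stu_id. A NULL in a compared column never satisfies the condition.
- stu_id=3: 3 matching b row(s), so 3 row(s) emitted.
- stu_id=1: 6 matching b row(s), so 6 row(s) emitted.
- stu_id=7: 1 matching b row(s), so 1 row(s) emitted.
- stu_id=NULL: no b row matches, row kept with b columns NULL.
- stu_id=1: 6 matching b row(s), so 6 row(s) emitted.
- stu_id=6: 2 matching b row(s), so 2 row(s) emitted.
- stu_id=2: 4 matching b row(s), so 4 row(s) emitted.
Total: 22 matched + 1 padded = 23 rows.

23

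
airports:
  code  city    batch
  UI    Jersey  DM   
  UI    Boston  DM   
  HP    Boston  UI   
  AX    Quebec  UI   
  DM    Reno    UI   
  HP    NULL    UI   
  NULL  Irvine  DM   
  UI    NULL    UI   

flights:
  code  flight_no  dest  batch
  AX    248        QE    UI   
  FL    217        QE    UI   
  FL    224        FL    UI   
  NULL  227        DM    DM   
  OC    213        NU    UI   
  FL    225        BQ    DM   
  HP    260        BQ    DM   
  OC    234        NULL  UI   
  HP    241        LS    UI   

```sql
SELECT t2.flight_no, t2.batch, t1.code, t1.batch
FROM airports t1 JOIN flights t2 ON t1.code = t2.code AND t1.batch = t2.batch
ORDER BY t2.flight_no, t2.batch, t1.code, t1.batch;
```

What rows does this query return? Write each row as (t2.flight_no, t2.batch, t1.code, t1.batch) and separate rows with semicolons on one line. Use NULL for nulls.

(241, UI, HP, UI); (241, UI, HP, UI); (248, UI, AX, UI)

INNER JOIN keeps only pairs where the ON condition holds.
Matching on t1.code = t2.code AND t1.batch = t2.batch. A NULL in a compared column never satisfies the condition.
- t1 (code=UI, batch=DM) has no partner → excluded.
- t1 (code=UI, batch=DM) has no partner → excluded.
- t1 (code=HP, batch=UI) pairs with 1 row(s) of t2.
- t1 (code=AX, batch=UI) pairs with 1 row(s) of t2.
- t1 (code=DM, batch=UI) has no partner → excluded.
- t1 (code=HP, batch=UI) pairs with 1 row(s) of t2.
- t1 (code=NULL, batch=DM) has no partner → excluded.
- t1 (code=UI, batch=UI) has no partner → excluded.
After projecting and ordering:
t2.flight_no | t2.batch | t1.code | t1.batch
241 | UI | HP | UI
241 | UI | HP | UI
248 | UI | AX | UI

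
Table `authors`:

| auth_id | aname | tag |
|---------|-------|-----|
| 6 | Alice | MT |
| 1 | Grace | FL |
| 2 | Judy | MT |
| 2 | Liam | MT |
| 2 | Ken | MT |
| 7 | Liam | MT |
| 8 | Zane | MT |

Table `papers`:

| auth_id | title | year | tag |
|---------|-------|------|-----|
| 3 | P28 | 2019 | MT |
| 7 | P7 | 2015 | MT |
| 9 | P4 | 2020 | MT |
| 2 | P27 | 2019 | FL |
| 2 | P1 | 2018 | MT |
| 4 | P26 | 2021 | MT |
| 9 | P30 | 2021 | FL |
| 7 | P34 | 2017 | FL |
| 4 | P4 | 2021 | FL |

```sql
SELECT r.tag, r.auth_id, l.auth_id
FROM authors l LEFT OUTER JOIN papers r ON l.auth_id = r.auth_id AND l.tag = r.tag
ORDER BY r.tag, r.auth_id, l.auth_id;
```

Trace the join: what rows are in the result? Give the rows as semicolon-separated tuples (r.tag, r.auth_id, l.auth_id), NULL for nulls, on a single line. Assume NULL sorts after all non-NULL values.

(MT, 2, 2); (MT, 2, 2); (MT, 2, 2); (MT, 7, 7); (NULL, NULL, 1); (NULL, NULL, 6); (NULL, NULL, 8)

LEFT JOIN keeps every row from `authors`; unmatched rows get NULL for `papers`'s columns.
Matching on l.auth_id = r.auth_id AND l.tag = r.tag.
- l[0] auth_id=6, tag=MT → no match; kept with NULLs on the r side.
- l[1] auth_id=1, tag=FL → no match; kept with NULLs on the r side.
- l[2] auth_id=2, tag=MT → 1 match(es) in r → 1 row(s).
- l[3] auth_id=2, tag=MT → 1 match(es) in r → 1 row(s).
- l[4] auth_id=2, tag=MT → 1 match(es) in r → 1 row(s).
- l[5] auth_id=7, tag=MT → 1 match(es) in r → 1 row(s).
- l[6] auth_id=8, tag=MT → no match; kept with NULLs on the r side.
After projecting and ordering:
r.tag | r.auth_id | l.auth_id
MT | 2 | 2
MT | 2 | 2
MT | 2 | 2
MT | 7 | 7
NULL | NULL | 1
NULL | NULL | 6
NULL | NULL | 8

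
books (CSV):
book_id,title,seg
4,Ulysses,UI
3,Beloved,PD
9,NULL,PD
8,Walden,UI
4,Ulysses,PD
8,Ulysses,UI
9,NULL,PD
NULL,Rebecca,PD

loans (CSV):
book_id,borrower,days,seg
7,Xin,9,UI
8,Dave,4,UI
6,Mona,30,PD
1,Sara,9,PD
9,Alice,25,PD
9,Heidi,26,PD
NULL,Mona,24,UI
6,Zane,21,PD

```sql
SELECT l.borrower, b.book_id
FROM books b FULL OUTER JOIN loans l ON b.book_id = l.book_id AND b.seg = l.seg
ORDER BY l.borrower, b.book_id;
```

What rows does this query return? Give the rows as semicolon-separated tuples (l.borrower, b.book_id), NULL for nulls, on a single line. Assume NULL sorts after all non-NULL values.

(Alice, 9); (Alice, 9); (Dave, 8); (Dave, 8); (Heidi, 9); (Heidi, 9); (Mona, NULL); (Mona, NULL); (Sara, NULL); (Xin, NULL); (Zane, NULL); (NULL, 3); (NULL, 4); (NULL, 4); (NULL, NULL)

FULL OUTER JOIN keeps every row from both sides; unmatched rows get NULL for the other side's columns.
Matching on b.book_id = l.book_id AND b.seg = l.seg. A NULL in a compared column never satisfies the condition.
Matched pairs: 6; unmatched b rows kept: 4; unmatched l rows kept: 5.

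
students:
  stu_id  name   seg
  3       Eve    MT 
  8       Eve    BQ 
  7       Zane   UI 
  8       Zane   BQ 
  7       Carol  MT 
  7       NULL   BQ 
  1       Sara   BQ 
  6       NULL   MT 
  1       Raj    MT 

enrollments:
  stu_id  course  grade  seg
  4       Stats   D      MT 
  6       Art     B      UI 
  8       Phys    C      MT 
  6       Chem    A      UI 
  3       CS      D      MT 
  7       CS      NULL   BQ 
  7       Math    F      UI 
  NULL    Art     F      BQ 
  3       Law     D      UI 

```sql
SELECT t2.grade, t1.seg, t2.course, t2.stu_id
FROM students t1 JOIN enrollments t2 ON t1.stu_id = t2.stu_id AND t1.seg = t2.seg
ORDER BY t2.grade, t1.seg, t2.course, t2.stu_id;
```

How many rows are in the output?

3

INNER JOIN keeps only pairs where the ON condition holds.
Matching on t1.stu_id = t2.stu_id AND t1.seg = t2.seg. A NULL in a compared column never satisfies the condition.
- t1 row (stu_id=3, seg=MT): matches 1 t2 row(s) → 1 output row(s).
- t1 row (stu_id=8, seg=BQ): no match → dropped.
- t1 row (stu_id=7, seg=UI): matches 1 t2 row(s) → 1 output row(s).
- t1 row (stu_id=8, seg=BQ): no match → dropped.
- t1 row (stu_id=7, seg=MT): no match → dropped.
- t1 row (stu_id=7, seg=BQ): matches 1 t2 row(s) → 1 output row(s).
- t1 row (stu_id=1, seg=BQ): no match → dropped.
- t1 row (stu_id=6, seg=MT): no match → dropped.
- t1 row (stu_id=1, seg=MT): no match → dropped.
Total: 3 rows.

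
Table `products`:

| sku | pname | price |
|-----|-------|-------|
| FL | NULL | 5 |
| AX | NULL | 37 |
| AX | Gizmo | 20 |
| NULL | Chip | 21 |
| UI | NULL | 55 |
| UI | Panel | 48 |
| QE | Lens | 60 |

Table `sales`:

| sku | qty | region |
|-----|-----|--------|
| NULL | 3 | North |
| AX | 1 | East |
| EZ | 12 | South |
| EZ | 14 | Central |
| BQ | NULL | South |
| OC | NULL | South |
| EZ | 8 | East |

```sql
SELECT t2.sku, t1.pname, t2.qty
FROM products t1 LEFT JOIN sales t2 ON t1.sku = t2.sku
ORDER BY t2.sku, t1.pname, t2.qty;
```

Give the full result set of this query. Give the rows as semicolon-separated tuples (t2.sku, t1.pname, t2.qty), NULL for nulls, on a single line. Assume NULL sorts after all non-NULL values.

(AX, Gizmo, 1); (AX, NULL, 1); (NULL, Chip, NULL); (NULL, Lens, NULL); (NULL, Panel, NULL); (NULL, NULL, NULL); (NULL, NULL, NULL)

LEFT JOIN keeps every row from `products`; unmatched rows get NULL for `sales`'s columns.
Matching on t1.sku = t2.sku. A NULL in a compared column never satisfies the condition.
- t1 row (sku=FL): no match → kept, t2 columns NULL.
- t1 row (sku=AX): matches 1 t2 row(s) → 1 output row(s).
- t1 row (sku=AX): matches 1 t2 row(s) → 1 output row(s).
- t1 row (sku=NULL): no match → kept, t2 columns NULL.
- t1 row (sku=UI): no match → kept, t2 columns NULL.
- t1 row (sku=UI): no match → kept, t2 columns NULL.
- t1 row (sku=QE): no match → kept, t2 columns NULL.
After projecting and ordering:
t2.sku | t1.pname | t2.qty
AX | Gizmo | 1
AX | NULL | 1
NULL | Chip | NULL
NULL | Lens | NULL
NULL | Panel | NULL
NULL | NULL | NULL
NULL | NULL | NULL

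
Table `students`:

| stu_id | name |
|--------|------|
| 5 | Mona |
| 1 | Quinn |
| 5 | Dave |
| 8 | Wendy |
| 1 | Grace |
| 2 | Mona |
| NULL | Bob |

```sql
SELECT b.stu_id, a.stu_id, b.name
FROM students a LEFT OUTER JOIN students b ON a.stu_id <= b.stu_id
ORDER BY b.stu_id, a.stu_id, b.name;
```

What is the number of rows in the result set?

24

LEFT JOIN keeps every row from `students a`; unmatched rows get NULL for `students b`'s columns.
Matching on a.stu_id <= b.stu_id. A NULL in a compared column never satisfies the condition.
Matched pairs: 23; unmatched a rows kept: 1.
Total: 23 matched + 1 padded = 24 rows.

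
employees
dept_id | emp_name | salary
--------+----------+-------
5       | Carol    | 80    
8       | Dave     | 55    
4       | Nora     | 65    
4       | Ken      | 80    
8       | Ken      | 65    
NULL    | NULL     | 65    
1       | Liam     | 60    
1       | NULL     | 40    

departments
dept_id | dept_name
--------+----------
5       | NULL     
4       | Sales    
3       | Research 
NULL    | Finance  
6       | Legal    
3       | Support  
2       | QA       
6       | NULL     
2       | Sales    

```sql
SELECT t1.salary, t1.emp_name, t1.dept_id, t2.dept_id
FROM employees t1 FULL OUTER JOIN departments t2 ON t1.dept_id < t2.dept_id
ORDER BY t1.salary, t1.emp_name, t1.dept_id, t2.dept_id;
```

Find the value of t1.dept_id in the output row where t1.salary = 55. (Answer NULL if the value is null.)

FULL OUTER JOIN keeps every row from both sides; unmatched rows get NULL for the other side's columns.
Matching on t1.dept_id < t2.dept_id. A NULL in a compared column never satisfies the condition.
Matched pairs: 24; unmatched t1 rows kept: 3; unmatched t2 rows kept: 1.

8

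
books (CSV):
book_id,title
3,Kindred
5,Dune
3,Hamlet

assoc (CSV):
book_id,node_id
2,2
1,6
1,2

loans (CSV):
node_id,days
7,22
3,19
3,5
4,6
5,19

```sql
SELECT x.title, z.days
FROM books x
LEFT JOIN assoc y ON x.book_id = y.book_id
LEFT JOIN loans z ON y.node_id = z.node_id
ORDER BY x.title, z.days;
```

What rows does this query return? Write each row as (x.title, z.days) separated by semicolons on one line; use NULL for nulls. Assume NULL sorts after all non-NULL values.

(Dune, NULL); (Hamlet, NULL); (Kindred, NULL)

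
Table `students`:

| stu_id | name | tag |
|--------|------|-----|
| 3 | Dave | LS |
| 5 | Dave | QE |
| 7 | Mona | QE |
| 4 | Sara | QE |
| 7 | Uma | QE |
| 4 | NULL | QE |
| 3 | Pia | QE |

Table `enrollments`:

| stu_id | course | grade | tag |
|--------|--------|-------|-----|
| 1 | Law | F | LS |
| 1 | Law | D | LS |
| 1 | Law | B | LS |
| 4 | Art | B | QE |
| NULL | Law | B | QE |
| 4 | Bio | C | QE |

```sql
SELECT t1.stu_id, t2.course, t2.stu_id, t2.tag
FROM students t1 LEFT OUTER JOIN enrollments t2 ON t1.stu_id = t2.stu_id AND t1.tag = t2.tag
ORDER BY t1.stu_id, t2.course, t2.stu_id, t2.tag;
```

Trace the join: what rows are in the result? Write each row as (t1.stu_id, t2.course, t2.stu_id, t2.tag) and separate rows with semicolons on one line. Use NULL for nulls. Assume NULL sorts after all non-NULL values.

(3, NULL, NULL, NULL); (3, NULL, NULL, NULL); (4, Art, 4, QE); (4, Art, 4, QE); (4, Bio, 4, QE); (4, Bio, 4, QE); (5, NULL, NULL, NULL); (7, NULL, NULL, NULL); (7, NULL, NULL, NULL)

LEFT JOIN keeps every row from `students`; unmatched rows get NULL for `enrollments`'s columns.
Matching on t1.stu_id = t2.stu_id AND t1.tag = t2.tag. A NULL in a compared column never satisfies the condition.
Matched pairs: 4; unmatched t1 rows kept: 5.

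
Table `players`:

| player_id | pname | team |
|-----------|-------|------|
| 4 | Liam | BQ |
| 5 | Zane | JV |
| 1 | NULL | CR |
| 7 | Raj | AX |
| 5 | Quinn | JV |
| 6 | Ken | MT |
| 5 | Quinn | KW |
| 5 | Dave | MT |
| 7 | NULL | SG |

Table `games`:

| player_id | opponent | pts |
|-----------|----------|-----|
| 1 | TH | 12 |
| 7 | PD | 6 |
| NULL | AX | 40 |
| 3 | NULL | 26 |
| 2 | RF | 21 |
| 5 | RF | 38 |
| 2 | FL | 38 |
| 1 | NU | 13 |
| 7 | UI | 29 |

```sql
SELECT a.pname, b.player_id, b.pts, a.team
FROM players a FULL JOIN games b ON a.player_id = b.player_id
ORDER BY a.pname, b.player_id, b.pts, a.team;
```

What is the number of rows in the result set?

16

FULL OUTER JOIN keeps every row from both sides; unmatched rows get NULL for the other side's columns.
Matching on a.player_id = b.player_id. A NULL in a compared column never satisfies the condition.
Matched pairs: 10; unmatched a rows kept: 2; unmatched b rows kept: 4.
Total: 10 matched + 6 padded = 16 rows.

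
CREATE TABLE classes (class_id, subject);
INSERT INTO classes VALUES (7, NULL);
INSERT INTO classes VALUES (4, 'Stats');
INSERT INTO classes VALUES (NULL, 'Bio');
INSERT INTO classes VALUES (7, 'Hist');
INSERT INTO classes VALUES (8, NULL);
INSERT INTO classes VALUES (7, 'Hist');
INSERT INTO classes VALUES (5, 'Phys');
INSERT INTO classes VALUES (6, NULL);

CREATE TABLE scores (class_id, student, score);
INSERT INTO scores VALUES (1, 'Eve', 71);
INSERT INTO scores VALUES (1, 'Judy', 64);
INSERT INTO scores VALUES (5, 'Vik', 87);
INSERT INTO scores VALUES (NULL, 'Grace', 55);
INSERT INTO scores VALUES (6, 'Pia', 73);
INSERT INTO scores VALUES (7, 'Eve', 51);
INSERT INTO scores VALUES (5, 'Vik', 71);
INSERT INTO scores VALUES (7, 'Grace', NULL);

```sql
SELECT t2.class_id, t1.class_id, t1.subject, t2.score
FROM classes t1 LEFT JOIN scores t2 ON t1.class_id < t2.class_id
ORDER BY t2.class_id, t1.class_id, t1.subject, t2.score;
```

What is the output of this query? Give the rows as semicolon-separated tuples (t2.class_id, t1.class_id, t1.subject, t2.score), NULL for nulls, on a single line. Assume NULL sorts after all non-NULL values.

LEFT JOIN keeps every row from `classes`; unmatched rows get NULL for `scores`'s columns.
Matching on t1.class_id < t2.class_id. A NULL in a compared column never satisfies the condition.
- t1[0] class_id=7 → no match; kept with NULLs on the t2 side.
- t1[1] class_id=4 → 5 match(es) in t2 → 5 row(s).
- t1[2] class_id=NULL → no match; kept with NULLs on the t2 side.
- t1[3] class_id=7 → no match; kept with NULLs on the t2 side.
- t1[4] class_id=8 → no match; kept with NULLs on the t2 side.
- t1[5] class_id=7 → no match; kept with NULLs on the t2 side.
- t1[6] class_id=5 → 3 match(es) in t2 → 3 row(s).
- t1[7] class_id=6 → 2 match(es) in t2 → 2 row(s).

(5, 4, Stats, 71); (5, 4, Stats, 87); (6, 4, Stats, 73); (6, 5, Phys, 73); (7, 4, Stats, 51); (7, 4, Stats, NULL); (7, 5, Phys, 51); (7, 5, Phys, NULL); (7, 6, NULL, 51); (7, 6, NULL, NULL); (NULL, 7, Hist, NULL); (NULL, 7, Hist, NULL); (NULL, 7, NULL, NULL); (NULL, 8, NULL, NULL); (NULL, NULL, Bio, NULL)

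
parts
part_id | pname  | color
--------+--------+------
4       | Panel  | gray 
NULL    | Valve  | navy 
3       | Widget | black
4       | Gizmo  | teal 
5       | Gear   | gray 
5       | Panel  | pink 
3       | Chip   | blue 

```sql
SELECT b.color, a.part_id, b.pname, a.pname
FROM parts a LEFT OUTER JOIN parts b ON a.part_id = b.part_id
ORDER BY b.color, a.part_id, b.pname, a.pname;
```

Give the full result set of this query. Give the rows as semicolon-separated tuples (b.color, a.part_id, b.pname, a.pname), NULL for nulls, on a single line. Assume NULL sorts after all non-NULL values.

(black, 3, Widget, Chip); (black, 3, Widget, Widget); (blue, 3, Chip, Chip); (blue, 3, Chip, Widget); (gray, 4, Panel, Gizmo); (gray, 4, Panel, Panel); (gray, 5, Gear, Gear); (gray, 5, Gear, Panel); (pink, 5, Panel, Gear); (pink, 5, Panel, Panel); (teal, 4, Gizmo, Gizmo); (teal, 4, Gizmo, Panel); (NULL, NULL, NULL, Valve)

LEFT JOIN keeps every row from `parts a`; unmatched rows get NULL for `parts b`'s columns.
Matching on a.part_id = b.part_id. A NULL in a compared column never satisfies the condition.
Matched pairs: 12; unmatched a rows kept: 1.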